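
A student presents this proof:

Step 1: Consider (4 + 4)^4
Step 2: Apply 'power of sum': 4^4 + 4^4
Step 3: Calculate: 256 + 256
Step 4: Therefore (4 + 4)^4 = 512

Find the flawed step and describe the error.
Step 2: Apply 'power of sum': 4^4 + 4^4

Step 2 incorrectly applies a non-existent rule '(a+b)^n = a^n + b^n'. This is false in general. The correct expansion uses the binomial theorem. The actual value is (4 + 4)^4 = 8^4 = 4096, not 512.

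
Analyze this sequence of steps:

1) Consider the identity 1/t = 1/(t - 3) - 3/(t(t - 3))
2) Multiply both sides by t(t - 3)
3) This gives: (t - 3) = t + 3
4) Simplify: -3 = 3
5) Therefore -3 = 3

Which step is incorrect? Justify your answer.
Step 3: This gives: (t - 3) = t + 3

Step 3 makes a sign error when clearing denominators. Multiplying -3/(t(t - 3)) by t(t - 3) gives -3, not +3. The correct result is (t - 3) = t - 3, which is trivially true, not (t - 3) = t + 3. (Step 1 is a valid identity: 1/(t - 3) - 3/(t(t - 3)) = (t - 3)/(t(t - 3)) = 1/t.)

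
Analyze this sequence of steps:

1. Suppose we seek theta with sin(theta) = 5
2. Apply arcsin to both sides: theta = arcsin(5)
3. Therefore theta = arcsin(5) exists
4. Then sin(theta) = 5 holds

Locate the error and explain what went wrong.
Step 2: Apply arcsin to both sides: theta = arcsin(5)

Step 2 applies arcsin to 5. However, arcsin(x) is only defined for x in [-1, 1] because sin(theta) can only produce values in that range. Since |5| > 1, arcsin(5) is undefined. There is no angle whose sine equals 5.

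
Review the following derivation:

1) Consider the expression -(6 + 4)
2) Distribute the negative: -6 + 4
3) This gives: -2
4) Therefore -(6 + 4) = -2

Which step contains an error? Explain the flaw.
Step 2: Distribute the negative: -6 + 4

Step 2 incorrectly distributes the negative sign. The correct distribution is -(6 + 4) = -6 - 4 = -10. The negative must be applied to both terms, not just the first. The error treats -(6 + 4) as -6 + 4, which equals -2 instead of -10.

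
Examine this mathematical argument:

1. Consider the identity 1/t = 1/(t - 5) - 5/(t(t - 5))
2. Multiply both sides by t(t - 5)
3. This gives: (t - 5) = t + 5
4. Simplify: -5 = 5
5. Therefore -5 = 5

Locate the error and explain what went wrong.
Step 3: This gives: (t - 5) = t + 5

Step 3 makes a sign error when clearing denominators. Multiplying -5/(t(t - 5)) by t(t - 5) gives -5, not +5. The correct result is (t - 5) = t - 5, which is trivially true, not (t - 5) = t + 5. (Step 1 is a valid identity: 1/(t - 5) - 5/(t(t - 5)) = (t - 5)/(t(t - 5)) = 1/t.)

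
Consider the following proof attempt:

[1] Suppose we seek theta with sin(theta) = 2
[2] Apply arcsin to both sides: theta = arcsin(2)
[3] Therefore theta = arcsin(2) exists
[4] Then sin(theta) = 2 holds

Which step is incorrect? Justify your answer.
Step 2: Apply arcsin to both sides: theta = arcsin(2)

Step 2 applies arcsin to 2. However, arcsin(x) is only defined for x in [-1, 1] because sin(theta) can only produce values in that range. Since |2| > 1, arcsin(2) is undefined. There is no angle whose sine equals 2.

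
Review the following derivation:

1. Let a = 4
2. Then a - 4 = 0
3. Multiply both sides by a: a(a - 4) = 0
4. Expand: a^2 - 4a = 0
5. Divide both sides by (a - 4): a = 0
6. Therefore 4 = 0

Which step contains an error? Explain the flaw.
Step 5: Divide both sides by (a - 4): a = 0

Step 5 divides both sides by (a - 4). However, since a = 4, we have (a - 4) = 0. Division by zero is undefined, making this step invalid.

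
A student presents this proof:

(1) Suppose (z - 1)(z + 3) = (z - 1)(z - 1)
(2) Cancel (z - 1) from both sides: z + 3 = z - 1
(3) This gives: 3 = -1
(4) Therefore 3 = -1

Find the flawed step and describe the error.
Step 2: Cancel (z - 1) from both sides: z + 3 = z - 1

Step 2 cancels (z - 1) from both sides. This is only valid if (z - 1) ≠ 0, i.e., z ≠ 1. When z = 1, both sides equal zero regardless of the other factors. The correct approach requires considering z = 1 as a separate case.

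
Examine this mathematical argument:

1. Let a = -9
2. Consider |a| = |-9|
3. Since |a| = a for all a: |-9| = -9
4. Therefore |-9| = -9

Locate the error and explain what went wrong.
Step 3: Since |a| = a for all a: |-9| = -9

Step 3 incorrectly states that |a| = a for all a. The correct definition is |a| = a when a >= 0, and |a| = -a when a < 0. Since -9 < 0, we have |-9| = -(-9) = 9, not -9.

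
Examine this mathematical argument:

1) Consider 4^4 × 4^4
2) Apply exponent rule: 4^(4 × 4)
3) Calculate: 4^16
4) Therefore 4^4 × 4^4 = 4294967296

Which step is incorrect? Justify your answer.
Step 2: Apply exponent rule: 4^(4 × 4)

Step 2 incorrectly states that a^b × a^c = a^(b×c). The correct rule is a^b × a^c = a^(b+c). The actual value is 4^4 × 4^4 = 4^8 = 65536, not 4^16 = 4294967296.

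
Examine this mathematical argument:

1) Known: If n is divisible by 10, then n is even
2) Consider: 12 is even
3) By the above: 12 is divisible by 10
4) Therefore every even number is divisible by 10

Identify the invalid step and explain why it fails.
Step 3: By the above: 12 is divisible by 10

Step 3 commits the fallacy of affirming the consequent. The known fact 'divisible by 10 → even' does NOT imply 'even → divisible by 10'. That would be the converse, which is false. For example, 12 is even but 12 ÷ 10 = 1.20, which is not an integer.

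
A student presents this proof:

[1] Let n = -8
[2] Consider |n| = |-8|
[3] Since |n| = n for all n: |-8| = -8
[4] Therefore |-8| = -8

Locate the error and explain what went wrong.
Step 3: Since |n| = n for all n: |-8| = -8

Step 3 incorrectly states that |n| = n for all n. The correct definition is |n| = n when n >= 0, and |n| = -n when n < 0. Since -8 < 0, we have |-8| = -(-8) = 8, not -8.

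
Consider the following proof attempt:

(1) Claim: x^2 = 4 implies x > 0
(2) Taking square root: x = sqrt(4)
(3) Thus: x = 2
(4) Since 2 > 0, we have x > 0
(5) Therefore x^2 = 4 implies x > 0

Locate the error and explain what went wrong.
Step 2: Taking square root: x = sqrt(4)

Step 2 takes the square root and assumes the positive root only. The equation x^2 = 4 actually has two solutions: x = 2 and x = -2. The proof silently assumes x > 0 without justification, then uses this assumption to conclude x > 0, which is circular. The counterexample x = -2 shows the claim is false.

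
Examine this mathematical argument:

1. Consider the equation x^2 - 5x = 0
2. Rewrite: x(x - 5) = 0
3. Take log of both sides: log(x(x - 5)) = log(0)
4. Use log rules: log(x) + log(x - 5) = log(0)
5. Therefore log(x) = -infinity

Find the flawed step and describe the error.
Step 3: Take log of both sides: log(x(x - 5)) = log(0)

Step 3 takes the logarithm of both sides, resulting in log(0) on the right side. The logarithm is only defined for positive numbers; log(0) is undefined (approaches negative infinity). This operation is invalid.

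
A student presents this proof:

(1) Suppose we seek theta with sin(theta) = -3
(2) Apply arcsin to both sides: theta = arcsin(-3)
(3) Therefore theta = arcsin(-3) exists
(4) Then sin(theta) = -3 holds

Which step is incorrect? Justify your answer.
Step 2: Apply arcsin to both sides: theta = arcsin(-3)

Step 2 applies arcsin to -3. However, arcsin(x) is only defined for x in [-1, 1] because sin(theta) can only produce values in that range. Since |-3| > 1, arcsin(-3) is undefined. There is no angle whose sine equals -3.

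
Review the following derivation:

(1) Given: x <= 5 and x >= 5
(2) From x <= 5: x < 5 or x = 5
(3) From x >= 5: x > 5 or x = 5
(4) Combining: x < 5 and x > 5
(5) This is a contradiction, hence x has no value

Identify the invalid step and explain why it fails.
Step 4: Combining: x < 5 and x > 5

Step 4 incorrectly combines the conditions. From x <= 5 and x >= 5, the intersection is x = 5. The error treats the 'or' cases as 'and' requirements. The correct conclusion is that x = 5 is the unique solution, not that no solution exists.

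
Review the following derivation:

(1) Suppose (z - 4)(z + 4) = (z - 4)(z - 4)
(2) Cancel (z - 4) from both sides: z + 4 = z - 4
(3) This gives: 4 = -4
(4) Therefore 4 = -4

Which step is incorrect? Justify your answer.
Step 2: Cancel (z - 4) from both sides: z + 4 = z - 4

Step 2 cancels (z - 4) from both sides. This is only valid if (z - 4) ≠ 0, i.e., z ≠ 4. When z = 4, both sides equal zero regardless of the other factors. The correct approach requires considering z = 4 as a separate case.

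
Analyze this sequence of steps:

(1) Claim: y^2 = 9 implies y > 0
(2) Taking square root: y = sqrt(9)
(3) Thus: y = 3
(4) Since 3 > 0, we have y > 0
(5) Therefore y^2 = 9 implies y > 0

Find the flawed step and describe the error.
Step 2: Taking square root: y = sqrt(9)

Step 2 takes the square root and assumes the positive root only. The equation y^2 = 9 actually has two solutions: y = 3 and y = -3. The proof silently assumes y > 0 without justification, then uses this assumption to conclude y > 0, which is circular. The counterexample y = -3 shows the claim is false.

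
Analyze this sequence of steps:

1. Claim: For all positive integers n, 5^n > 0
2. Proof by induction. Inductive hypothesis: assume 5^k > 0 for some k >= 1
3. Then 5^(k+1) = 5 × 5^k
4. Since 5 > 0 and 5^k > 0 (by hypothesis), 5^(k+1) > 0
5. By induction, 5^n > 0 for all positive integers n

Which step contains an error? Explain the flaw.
Step 5: By induction, 5^n > 0 for all positive integers n

Step 5 concludes the proof by induction, but no base case was ever established. A valid induction proof requires: (1) a base case proving 5^1 > 0, and (2) an inductive step showing IF 5^k > 0 THEN 5^(k+1) > 0. Steps 2-4 correctly establish the inductive step, but without the base case the conclusion in step 5 does not follow.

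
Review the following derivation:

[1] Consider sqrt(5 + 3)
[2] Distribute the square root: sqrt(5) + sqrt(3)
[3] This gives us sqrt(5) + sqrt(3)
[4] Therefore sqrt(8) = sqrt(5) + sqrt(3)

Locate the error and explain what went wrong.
Step 2: Distribute the square root: sqrt(5) + sqrt(3)

Step 2 incorrectly 'distributes' the square root over addition. The square root function does not distribute: sqrt(a + b) ≠ sqrt(a) + sqrt(b). In fact, sqrt(5 + 3) = sqrt(8) ≈ 2.8284, while sqrt(5) + sqrt(3) ≈ 3.9681.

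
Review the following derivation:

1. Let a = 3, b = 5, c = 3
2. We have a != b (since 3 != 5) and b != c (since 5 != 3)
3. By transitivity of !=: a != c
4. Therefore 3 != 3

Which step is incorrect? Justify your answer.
Step 3: By transitivity of !=: a != c

Step 3 incorrectly applies transitivity to the '!=' relation. Transitivity states: if a R b and b R c, then a R c. However, '!=' is not transitive. Counterexample: 3 != 5 and 5 != 3, but 3 = 3 (both equal 3). Transitivity holds for relations like <, <=, =, but not for !=.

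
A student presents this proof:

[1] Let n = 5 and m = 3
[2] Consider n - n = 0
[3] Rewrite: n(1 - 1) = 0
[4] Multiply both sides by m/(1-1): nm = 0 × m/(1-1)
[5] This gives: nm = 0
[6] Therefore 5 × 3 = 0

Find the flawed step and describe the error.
Step 4: Multiply both sides by m/(1-1): nm = 0 × m/(1-1)

Step 4 multiplies both sides by m/(1-1). However, 1-1 = 0, so this is multiplication by m/0, which is undefined. We cannot multiply by an undefined expression.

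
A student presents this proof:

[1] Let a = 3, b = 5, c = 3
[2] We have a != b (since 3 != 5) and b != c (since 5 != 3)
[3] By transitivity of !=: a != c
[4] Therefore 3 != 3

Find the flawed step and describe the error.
Step 3: By transitivity of !=: a != c

Step 3 incorrectly applies transitivity to the '!=' relation. Transitivity states: if a R b and b R c, then a R c. However, '!=' is not transitive. Counterexample: 3 != 5 and 5 != 3, but 3 = 3 (both equal 3). Transitivity holds for relations like <, <=, =, but not for !=.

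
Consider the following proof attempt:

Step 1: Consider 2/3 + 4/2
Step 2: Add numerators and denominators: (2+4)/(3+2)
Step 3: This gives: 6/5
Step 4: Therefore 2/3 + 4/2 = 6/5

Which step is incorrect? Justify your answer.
Step 2: Add numerators and denominators: (2+4)/(3+2)

Step 2 incorrectly adds fractions by separately adding numerators and denominators. This is wrong. The correct method requires a common denominator: 2/3 + 4/2 = (2×2 + 4×3)/(3×2) = 16/6 = 8/3. The method used gives 6/5, which is different.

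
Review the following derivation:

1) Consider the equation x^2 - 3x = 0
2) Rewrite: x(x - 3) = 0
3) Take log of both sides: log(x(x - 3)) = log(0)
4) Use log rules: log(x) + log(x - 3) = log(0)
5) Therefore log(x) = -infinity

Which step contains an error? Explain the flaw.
Step 3: Take log of both sides: log(x(x - 3)) = log(0)

Step 3 takes the logarithm of both sides, resulting in log(0) on the right side. The logarithm is only defined for positive numbers; log(0) is undefined (approaches negative infinity). This operation is invalid.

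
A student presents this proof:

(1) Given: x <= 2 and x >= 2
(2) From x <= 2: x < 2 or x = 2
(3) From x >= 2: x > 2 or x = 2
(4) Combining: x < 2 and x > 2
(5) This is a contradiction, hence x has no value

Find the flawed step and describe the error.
Step 4: Combining: x < 2 and x > 2

Step 4 incorrectly combines the conditions. From x <= 2 and x >= 2, the intersection is x = 2. The error treats the 'or' cases as 'and' requirements. The correct conclusion is that x = 2 is the unique solution, not that no solution exists.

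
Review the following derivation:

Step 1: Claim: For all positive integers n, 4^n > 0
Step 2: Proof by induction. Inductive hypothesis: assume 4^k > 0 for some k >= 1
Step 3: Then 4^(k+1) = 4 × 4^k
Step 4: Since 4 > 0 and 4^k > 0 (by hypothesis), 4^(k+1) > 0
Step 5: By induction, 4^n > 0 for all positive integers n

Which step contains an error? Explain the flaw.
Step 5: By induction, 4^n > 0 for all positive integers n

Step 5 concludes the proof by induction, but no base case was ever established. A valid induction proof requires: (1) a base case proving 4^1 > 0, and (2) an inductive step showing IF 4^k > 0 THEN 4^(k+1) > 0. Steps 2-4 correctly establish the inductive step, but without the base case the conclusion in step 5 does not follow.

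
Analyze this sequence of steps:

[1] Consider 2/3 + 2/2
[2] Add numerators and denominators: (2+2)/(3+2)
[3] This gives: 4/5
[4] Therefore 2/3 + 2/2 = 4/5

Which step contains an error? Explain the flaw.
Step 2: Add numerators and denominators: (2+2)/(3+2)

Step 2 incorrectly adds fractions by separately adding numerators and denominators. This is wrong. The correct method requires a common denominator: 2/3 + 2/2 = (2×2 + 2×3)/(3×2) = 10/6 = 5/3. The method used gives 4/5, which is different.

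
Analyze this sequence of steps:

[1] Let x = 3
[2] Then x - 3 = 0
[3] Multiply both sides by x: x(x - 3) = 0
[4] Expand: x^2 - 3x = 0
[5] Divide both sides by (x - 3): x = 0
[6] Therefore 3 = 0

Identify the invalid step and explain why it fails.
Step 5: Divide both sides by (x - 3): x = 0

Step 5 divides both sides by (x - 3). However, since x = 3, we have (x - 3) = 0. Division by zero is undefined, making this step invalid.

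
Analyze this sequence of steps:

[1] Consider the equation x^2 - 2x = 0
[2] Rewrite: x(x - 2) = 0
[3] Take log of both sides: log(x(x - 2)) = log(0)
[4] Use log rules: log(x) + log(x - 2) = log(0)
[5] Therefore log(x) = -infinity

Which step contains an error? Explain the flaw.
Step 3: Take log of both sides: log(x(x - 2)) = log(0)

Step 3 takes the logarithm of both sides, resulting in log(0) on the right side. The logarithm is only defined for positive numbers; log(0) is undefined (approaches negative infinity). This operation is invalid.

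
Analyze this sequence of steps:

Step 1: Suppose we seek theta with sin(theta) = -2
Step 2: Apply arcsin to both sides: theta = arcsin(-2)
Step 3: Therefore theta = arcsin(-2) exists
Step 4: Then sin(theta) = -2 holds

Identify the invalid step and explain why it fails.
Step 2: Apply arcsin to both sides: theta = arcsin(-2)

Step 2 applies arcsin to -2. However, arcsin(x) is only defined for x in [-1, 1] because sin(theta) can only produce values in that range. Since |-2| > 1, arcsin(-2) is undefined. There is no angle whose sine equals -2.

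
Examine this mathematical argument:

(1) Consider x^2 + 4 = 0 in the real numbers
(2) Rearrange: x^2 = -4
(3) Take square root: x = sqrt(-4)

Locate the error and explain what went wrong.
Step 3: Take square root: x = sqrt(-4)

Step 3 takes the square root of -4, which is negative. In the real number system, the square root of a negative number is undefined. The equation x^2 + 4 = 0 has no real solutions. Square roots of negative numbers only exist in the complex numbers.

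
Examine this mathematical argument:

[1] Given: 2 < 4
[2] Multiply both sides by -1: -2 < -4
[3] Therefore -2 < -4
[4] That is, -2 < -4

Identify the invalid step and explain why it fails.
Step 2: Multiply both sides by -1: -2 < -4

Step 2 multiplies both sides by -1 but fails to reverse the inequality sign. When multiplying (or dividing) an inequality by a negative number, the direction must be reversed. Since 2 < 4, we should get -2 > -4, i.e., -2 > -4.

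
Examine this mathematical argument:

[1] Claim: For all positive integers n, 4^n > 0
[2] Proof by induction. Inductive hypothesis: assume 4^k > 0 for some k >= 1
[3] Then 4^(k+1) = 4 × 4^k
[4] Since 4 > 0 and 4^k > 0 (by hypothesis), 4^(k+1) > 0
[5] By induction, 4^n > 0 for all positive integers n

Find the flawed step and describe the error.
Step 5: By induction, 4^n > 0 for all positive integers n

Step 5 concludes the proof by induction, but no base case was ever established. A valid induction proof requires: (1) a base case proving 4^1 > 0, and (2) an inductive step showing IF 4^k > 0 THEN 4^(k+1) > 0. Steps 2-4 correctly establish the inductive step, but without the base case the conclusion in step 5 does not follow.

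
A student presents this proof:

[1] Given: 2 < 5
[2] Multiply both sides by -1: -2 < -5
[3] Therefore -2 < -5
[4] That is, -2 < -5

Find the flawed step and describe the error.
Step 2: Multiply both sides by -1: -2 < -5

Step 2 multiplies both sides by -1 but fails to reverse the inequality sign. When multiplying (or dividing) an inequality by a negative number, the direction must be reversed. Since 2 < 5, we should get -2 > -5, i.e., -2 > -5.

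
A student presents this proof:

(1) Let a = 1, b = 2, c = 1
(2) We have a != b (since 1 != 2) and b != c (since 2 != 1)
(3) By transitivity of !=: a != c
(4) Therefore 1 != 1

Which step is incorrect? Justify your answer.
Step 3: By transitivity of !=: a != c

Step 3 incorrectly applies transitivity to the '!=' relation. Transitivity states: if a R b and b R c, then a R c. However, '!=' is not transitive. Counterexample: 1 != 2 and 2 != 1, but 1 = 1 (both equal 1). Transitivity holds for relations like <, <=, =, but not for !=.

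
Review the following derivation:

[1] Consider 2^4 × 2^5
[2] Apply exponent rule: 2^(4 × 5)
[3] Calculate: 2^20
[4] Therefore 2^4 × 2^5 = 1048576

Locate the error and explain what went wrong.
Step 2: Apply exponent rule: 2^(4 × 5)

Step 2 incorrectly states that a^b × a^c = a^(b×c). The correct rule is a^b × a^c = a^(b+c). The actual value is 2^4 × 2^5 = 2^9 = 512, not 2^20 = 1048576.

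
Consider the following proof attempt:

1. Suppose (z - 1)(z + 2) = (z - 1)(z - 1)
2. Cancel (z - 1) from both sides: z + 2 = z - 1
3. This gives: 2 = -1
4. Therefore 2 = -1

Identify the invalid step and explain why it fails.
Step 2: Cancel (z - 1) from both sides: z + 2 = z - 1

Step 2 cancels (z - 1) from both sides. This is only valid if (z - 1) ≠ 0, i.e., z ≠ 1. When z = 1, both sides equal zero regardless of the other factors. The correct approach requires considering z = 1 as a separate case.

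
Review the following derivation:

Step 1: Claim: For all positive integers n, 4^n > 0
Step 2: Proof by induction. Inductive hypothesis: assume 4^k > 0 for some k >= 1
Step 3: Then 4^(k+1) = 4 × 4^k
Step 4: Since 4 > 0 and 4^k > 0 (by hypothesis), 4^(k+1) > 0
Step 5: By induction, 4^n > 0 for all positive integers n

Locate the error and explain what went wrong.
Step 5: By induction, 4^n > 0 for all positive integers n

Step 5 concludes the proof by induction, but no base case was ever established. A valid induction proof requires: (1) a base case proving 4^1 > 0, and (2) an inductive step showing IF 4^k > 0 THEN 4^(k+1) > 0. Steps 2-4 correctly establish the inductive step, but without the base case the conclusion in step 5 does not follow.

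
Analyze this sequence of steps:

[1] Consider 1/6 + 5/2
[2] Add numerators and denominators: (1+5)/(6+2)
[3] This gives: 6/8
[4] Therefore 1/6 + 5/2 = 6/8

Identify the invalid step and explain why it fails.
Step 2: Add numerators and denominators: (1+5)/(6+2)

Step 2 incorrectly adds fractions by separately adding numerators and denominators. This is wrong. The correct method requires a common denominator: 1/6 + 5/2 = (1×2 + 5×6)/(6×2) = 32/12 = 8/3. The method used gives 6/8, which is different.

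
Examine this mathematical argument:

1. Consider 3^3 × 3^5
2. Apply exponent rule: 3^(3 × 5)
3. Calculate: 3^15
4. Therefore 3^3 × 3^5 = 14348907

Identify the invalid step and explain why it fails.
Step 2: Apply exponent rule: 3^(3 × 5)

Step 2 incorrectly states that a^b × a^c = a^(b×c). The correct rule is a^b × a^c = a^(b+c). The actual value is 3^3 × 3^5 = 3^8 = 6561, not 3^15 = 14348907.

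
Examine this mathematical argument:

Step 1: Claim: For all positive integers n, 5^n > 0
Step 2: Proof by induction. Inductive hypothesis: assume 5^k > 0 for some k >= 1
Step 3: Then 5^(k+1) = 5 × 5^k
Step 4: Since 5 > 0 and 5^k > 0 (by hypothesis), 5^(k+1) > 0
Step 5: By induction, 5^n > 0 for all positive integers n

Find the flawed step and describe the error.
Step 5: By induction, 5^n > 0 for all positive integers n

Step 5 concludes the proof by induction, but no base case was ever established. A valid induction proof requires: (1) a base case proving 5^1 > 0, and (2) an inductive step showing IF 5^k > 0 THEN 5^(k+1) > 0. Steps 2-4 correctly establish the inductive step, but without the base case the conclusion in step 5 does not follow.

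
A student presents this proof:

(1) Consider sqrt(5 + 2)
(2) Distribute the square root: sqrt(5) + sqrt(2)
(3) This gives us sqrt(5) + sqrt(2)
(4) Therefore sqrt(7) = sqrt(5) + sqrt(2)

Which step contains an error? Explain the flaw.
Step 2: Distribute the square root: sqrt(5) + sqrt(2)

Step 2 incorrectly 'distributes' the square root over addition. The square root function does not distribute: sqrt(a + b) ≠ sqrt(a) + sqrt(b). In fact, sqrt(5 + 2) = sqrt(7) ≈ 2.6458, while sqrt(5) + sqrt(2) ≈ 3.6503.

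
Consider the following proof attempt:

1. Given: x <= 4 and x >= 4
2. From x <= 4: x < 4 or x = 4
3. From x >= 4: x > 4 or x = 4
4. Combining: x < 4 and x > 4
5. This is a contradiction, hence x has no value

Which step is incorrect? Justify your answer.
Step 4: Combining: x < 4 and x > 4

Step 4 incorrectly combines the conditions. From x <= 4 and x >= 4, the intersection is x = 4. The error treats the 'or' cases as 'and' requirements. The correct conclusion is that x = 4 is the unique solution, not that no solution exists.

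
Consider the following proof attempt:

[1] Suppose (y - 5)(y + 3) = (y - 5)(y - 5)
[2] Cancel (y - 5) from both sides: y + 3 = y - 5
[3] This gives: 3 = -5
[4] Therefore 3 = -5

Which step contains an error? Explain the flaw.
Step 2: Cancel (y - 5) from both sides: y + 3 = y - 5

Step 2 cancels (y - 5) from both sides. This is only valid if (y - 5) ≠ 0, i.e., y ≠ 5. When y = 5, both sides equal zero regardless of the other factors. The correct approach requires considering y = 5 as a separate case.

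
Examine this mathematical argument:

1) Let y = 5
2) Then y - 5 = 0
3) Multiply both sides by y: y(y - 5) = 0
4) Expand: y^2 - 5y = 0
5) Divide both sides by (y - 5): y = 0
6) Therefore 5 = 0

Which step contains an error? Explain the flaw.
Step 5: Divide both sides by (y - 5): y = 0

Step 5 divides both sides by (y - 5). However, since y = 5, we have (y - 5) = 0. Division by zero is undefined, making this step invalid.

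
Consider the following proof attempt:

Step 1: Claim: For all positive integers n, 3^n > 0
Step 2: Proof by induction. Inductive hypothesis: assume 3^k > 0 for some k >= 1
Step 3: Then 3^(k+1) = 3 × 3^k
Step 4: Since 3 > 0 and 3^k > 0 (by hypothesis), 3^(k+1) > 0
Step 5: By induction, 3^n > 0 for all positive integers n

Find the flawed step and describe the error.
Step 5: By induction, 3^n > 0 for all positive integers n

Step 5 concludes the proof by induction, but no base case was ever established. A valid induction proof requires: (1) a base case proving 3^1 > 0, and (2) an inductive step showing IF 3^k > 0 THEN 3^(k+1) > 0. Steps 2-4 correctly establish the inductive step, but without the base case the conclusion in step 5 does not follow.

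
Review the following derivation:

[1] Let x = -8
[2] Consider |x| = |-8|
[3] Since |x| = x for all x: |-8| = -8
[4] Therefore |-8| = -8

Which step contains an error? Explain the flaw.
Step 3: Since |x| = x for all x: |-8| = -8

Step 3 incorrectly states that |x| = x for all x. The correct definition is |x| = x when x >= 0, and |x| = -x when x < 0. Since -8 < 0, we have |-8| = -(-8) = 8, not -8.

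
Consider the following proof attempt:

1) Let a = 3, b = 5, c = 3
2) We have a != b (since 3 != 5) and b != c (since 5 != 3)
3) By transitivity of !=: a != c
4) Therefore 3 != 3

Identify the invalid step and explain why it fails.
Step 3: By transitivity of !=: a != c

Step 3 incorrectly applies transitivity to the '!=' relation. Transitivity states: if a R b and b R c, then a R c. However, '!=' is not transitive. Counterexample: 3 != 5 and 5 != 3, but 3 = 3 (both equal 3). Transitivity holds for relations like <, <=, =, but not for !=.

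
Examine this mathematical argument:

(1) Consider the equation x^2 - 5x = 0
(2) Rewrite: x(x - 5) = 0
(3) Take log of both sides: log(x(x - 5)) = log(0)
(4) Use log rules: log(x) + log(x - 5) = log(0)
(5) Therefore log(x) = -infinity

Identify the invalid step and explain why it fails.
Step 3: Take log of both sides: log(x(x - 5)) = log(0)

Step 3 takes the logarithm of both sides, resulting in log(0) on the right side. The logarithm is only defined for positive numbers; log(0) is undefined (approaches negative infinity). This operation is invalid.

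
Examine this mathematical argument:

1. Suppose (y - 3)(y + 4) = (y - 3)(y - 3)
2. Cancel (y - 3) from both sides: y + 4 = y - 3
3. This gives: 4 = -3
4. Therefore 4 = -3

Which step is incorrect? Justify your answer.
Step 2: Cancel (y - 3) from both sides: y + 4 = y - 3

Step 2 cancels (y - 3) from both sides. This is only valid if (y - 3) ≠ 0, i.e., y ≠ 3. When y = 3, both sides equal zero regardless of the other factors. The correct approach requires considering y = 3 as a separate case.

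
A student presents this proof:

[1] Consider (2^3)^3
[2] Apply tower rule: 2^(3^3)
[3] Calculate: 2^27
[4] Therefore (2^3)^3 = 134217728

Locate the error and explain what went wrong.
Step 2: Apply tower rule: 2^(3^3)

Step 2 incorrectly states that (a^b)^c = a^(b^c). The correct rule is (a^b)^c = a^(b×c). The actual value is (2^3)^3 = 2^9 = 512, not 2^27 = 134217728.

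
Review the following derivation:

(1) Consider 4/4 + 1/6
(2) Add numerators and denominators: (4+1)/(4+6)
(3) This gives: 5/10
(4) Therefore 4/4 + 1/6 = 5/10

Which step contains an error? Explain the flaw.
Step 2: Add numerators and denominators: (4+1)/(4+6)

Step 2 incorrectly adds fractions by separately adding numerators and denominators. This is wrong. The correct method requires a common denominator: 4/4 + 1/6 = (4×6 + 1×4)/(4×6) = 28/24 = 7/6. The method used gives 5/10, which is different.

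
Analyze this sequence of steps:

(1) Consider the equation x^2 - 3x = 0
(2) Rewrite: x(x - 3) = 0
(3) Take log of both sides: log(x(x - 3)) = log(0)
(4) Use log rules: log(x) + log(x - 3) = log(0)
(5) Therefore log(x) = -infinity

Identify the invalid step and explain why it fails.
Step 3: Take log of both sides: log(x(x - 3)) = log(0)

Step 3 takes the logarithm of both sides, resulting in log(0) on the right side. The logarithm is only defined for positive numbers; log(0) is undefined (approaches negative infinity). This operation is invalid.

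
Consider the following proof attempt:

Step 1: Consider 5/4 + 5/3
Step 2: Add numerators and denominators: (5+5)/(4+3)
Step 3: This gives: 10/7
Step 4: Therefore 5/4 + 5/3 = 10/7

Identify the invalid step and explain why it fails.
Step 2: Add numerators and denominators: (5+5)/(4+3)

Step 2 incorrectly adds fractions by separately adding numerators and denominators. This is wrong. The correct method requires a common denominator: 5/4 + 5/3 = (5×3 + 5×4)/(4×3) = 35/12 = 35/12. The method used gives 10/7, which is different.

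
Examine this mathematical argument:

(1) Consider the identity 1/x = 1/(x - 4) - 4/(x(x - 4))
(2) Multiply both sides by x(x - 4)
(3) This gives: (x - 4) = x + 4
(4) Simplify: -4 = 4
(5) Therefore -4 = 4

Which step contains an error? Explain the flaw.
Step 3: This gives: (x - 4) = x + 4

Step 3 makes a sign error when clearing denominators. Multiplying -4/(x(x - 4)) by x(x - 4) gives -4, not +4. The correct result is (x - 4) = x - 4, which is trivially true, not (x - 4) = x + 4. (Step 1 is a valid identity: 1/(x - 4) - 4/(x(x - 4)) = (x - 4)/(x(x - 4)) = 1/x.)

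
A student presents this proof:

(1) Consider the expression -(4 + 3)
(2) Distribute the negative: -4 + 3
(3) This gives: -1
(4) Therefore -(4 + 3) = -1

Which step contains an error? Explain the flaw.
Step 2: Distribute the negative: -4 + 3

Step 2 incorrectly distributes the negative sign. The correct distribution is -(4 + 3) = -4 - 3 = -7. The negative must be applied to both terms, not just the first. The error treats -(4 + 3) as -4 + 3, which equals -1 instead of -7.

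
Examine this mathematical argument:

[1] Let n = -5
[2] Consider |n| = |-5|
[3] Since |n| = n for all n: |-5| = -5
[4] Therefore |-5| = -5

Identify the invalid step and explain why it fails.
Step 3: Since |n| = n for all n: |-5| = -5

Step 3 incorrectly states that |n| = n for all n. The correct definition is |n| = n when n >= 0, and |n| = -n when n < 0. Since -5 < 0, we have |-5| = -(-5) = 5, not -5.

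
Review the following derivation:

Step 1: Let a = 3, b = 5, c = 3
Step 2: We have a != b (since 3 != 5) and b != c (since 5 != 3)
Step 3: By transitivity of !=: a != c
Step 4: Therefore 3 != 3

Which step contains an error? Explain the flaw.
Step 3: By transitivity of !=: a != c

Step 3 incorrectly applies transitivity to the '!=' relation. Transitivity states: if a R b and b R c, then a R c. However, '!=' is not transitive. Counterexample: 3 != 5 and 5 != 3, but 3 = 3 (both equal 3). Transitivity holds for relations like <, <=, =, but not for !=.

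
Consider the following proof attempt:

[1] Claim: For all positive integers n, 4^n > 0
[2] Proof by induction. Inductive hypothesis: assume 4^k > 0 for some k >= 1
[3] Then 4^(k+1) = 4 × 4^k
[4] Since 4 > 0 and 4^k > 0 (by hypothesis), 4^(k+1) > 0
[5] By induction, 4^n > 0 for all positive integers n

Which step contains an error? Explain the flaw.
Step 5: By induction, 4^n > 0 for all positive integers n

Step 5 concludes the proof by induction, but no base case was ever established. A valid induction proof requires: (1) a base case proving 4^1 > 0, and (2) an inductive step showing IF 4^k > 0 THEN 4^(k+1) > 0. Steps 2-4 correctly establish the inductive step, but without the base case the conclusion in step 5 does not follow.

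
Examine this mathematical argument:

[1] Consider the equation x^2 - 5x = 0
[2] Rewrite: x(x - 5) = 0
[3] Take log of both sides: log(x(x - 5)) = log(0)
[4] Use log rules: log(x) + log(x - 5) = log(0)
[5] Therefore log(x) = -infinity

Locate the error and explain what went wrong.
Step 3: Take log of both sides: log(x(x - 5)) = log(0)

Step 3 takes the logarithm of both sides, resulting in log(0) on the right side. The logarithm is only defined for positive numbers; log(0) is undefined (approaches negative infinity). This operation is invalid.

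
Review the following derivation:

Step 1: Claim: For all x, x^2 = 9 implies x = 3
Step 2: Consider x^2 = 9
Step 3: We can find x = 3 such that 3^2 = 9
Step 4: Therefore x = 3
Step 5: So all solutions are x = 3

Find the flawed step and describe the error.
Step 4: Therefore x = 3

Step 4 incorrectly concludes that x = 3 is the only solution. The proof shows that x = 3 is A solution (existence), but does not show it is the ONLY solution (uniqueness). In fact, x = -3 is also a solution since (-3)^2 = 9. Finding one solution doesn't prove there are no others.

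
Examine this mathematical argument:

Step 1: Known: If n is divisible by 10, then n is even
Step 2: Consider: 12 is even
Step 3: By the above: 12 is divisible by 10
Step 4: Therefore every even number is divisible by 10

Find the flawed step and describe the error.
Step 3: By the above: 12 is divisible by 10

Step 3 commits the fallacy of affirming the consequent. The known fact 'divisible by 10 → even' does NOT imply 'even → divisible by 10'. That would be the converse, which is false. For example, 12 is even but 12 ÷ 10 = 1.20, which is not an integer.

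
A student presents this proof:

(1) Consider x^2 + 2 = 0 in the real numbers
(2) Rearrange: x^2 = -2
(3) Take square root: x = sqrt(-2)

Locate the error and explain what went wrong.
Step 3: Take square root: x = sqrt(-2)

Step 3 takes the square root of -2, which is negative. In the real number system, the square root of a negative number is undefined. The equation x^2 + 2 = 0 has no real solutions. Square roots of negative numbers only exist in the complex numbers.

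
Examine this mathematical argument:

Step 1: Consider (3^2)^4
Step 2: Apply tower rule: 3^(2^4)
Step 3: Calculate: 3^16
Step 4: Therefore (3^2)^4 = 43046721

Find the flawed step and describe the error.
Step 2: Apply tower rule: 3^(2^4)

Step 2 incorrectly states that (a^b)^c = a^(b^c). The correct rule is (a^b)^c = a^(b×c). The actual value is (3^2)^4 = 3^8 = 6561, not 3^16 = 43046721.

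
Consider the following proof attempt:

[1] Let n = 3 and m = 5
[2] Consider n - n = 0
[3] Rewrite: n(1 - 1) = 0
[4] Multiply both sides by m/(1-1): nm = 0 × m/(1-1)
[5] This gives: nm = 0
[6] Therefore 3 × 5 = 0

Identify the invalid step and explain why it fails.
Step 4: Multiply both sides by m/(1-1): nm = 0 × m/(1-1)

Step 4 multiplies both sides by m/(1-1). However, 1-1 = 0, so this is multiplication by m/0, which is undefined. We cannot multiply by an undefined expression.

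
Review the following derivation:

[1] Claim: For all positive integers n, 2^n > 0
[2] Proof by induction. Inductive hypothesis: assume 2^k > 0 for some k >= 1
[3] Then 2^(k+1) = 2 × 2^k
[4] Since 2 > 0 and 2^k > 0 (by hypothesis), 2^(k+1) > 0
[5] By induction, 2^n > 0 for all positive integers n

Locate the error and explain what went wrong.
Step 5: By induction, 2^n > 0 for all positive integers n

Step 5 concludes the proof by induction, but no base case was ever established. A valid induction proof requires: (1) a base case proving 2^1 > 0, and (2) an inductive step showing IF 2^k > 0 THEN 2^(k+1) > 0. Steps 2-4 correctly establish the inductive step, but without the base case the conclusion in step 5 does not follow.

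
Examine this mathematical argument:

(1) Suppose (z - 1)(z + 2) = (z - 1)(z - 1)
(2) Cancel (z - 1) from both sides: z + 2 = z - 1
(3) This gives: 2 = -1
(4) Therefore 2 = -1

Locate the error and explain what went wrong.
Step 2: Cancel (z - 1) from both sides: z + 2 = z - 1

Step 2 cancels (z - 1) from both sides. This is only valid if (z - 1) ≠ 0, i.e., z ≠ 1. When z = 1, both sides equal zero regardless of the other factors. The correct approach requires considering z = 1 as a separate case.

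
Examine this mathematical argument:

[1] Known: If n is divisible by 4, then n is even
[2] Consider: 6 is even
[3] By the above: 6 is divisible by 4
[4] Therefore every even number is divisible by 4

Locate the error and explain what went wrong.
Step 3: By the above: 6 is divisible by 4

Step 3 commits the fallacy of affirming the consequent. The known fact 'divisible by 4 → even' does NOT imply 'even → divisible by 4'. That would be the converse, which is false. For example, 6 is even but 6 ÷ 4 = 1.50, which is not an integer.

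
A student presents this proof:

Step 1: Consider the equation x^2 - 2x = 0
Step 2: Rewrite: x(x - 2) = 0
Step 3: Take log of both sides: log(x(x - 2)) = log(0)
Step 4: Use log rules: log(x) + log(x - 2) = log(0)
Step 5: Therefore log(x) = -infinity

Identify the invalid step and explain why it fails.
Step 3: Take log of both sides: log(x(x - 2)) = log(0)

Step 3 takes the logarithm of both sides, resulting in log(0) on the right side. The logarithm is only defined for positive numbers; log(0) is undefined (approaches negative infinity). This operation is invalid.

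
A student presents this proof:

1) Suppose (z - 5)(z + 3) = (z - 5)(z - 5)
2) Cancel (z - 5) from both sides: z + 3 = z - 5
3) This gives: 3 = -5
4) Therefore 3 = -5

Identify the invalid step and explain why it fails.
Step 2: Cancel (z - 5) from both sides: z + 3 = z - 5

Step 2 cancels (z - 5) from both sides. This is only valid if (z - 5) ≠ 0, i.e., z ≠ 5. When z = 5, both sides equal zero regardless of the other factors. The correct approach requires considering z = 5 as a separate case.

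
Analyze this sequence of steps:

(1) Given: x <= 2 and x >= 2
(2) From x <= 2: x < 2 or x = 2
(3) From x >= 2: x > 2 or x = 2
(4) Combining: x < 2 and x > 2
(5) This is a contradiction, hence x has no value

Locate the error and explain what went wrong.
Step 4: Combining: x < 2 and x > 2

Step 4 incorrectly combines the conditions. From x <= 2 and x >= 2, the intersection is x = 2. The error treats the 'or' cases as 'and' requirements. The correct conclusion is that x = 2 is the unique solution, not that no solution exists.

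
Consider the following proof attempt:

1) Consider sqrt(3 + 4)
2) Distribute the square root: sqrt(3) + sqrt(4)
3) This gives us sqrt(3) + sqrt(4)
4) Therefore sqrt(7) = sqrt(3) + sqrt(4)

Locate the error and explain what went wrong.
Step 2: Distribute the square root: sqrt(3) + sqrt(4)

Step 2 incorrectly 'distributes' the square root over addition. The square root function does not distribute: sqrt(a + b) ≠ sqrt(a) + sqrt(b). In fact, sqrt(3 + 4) = sqrt(7) ≈ 2.6458, while sqrt(3) + sqrt(4) ≈ 3.7321.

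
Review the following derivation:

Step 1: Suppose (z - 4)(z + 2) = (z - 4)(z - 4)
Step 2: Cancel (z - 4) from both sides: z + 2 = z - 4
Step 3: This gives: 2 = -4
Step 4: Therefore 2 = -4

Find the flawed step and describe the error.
Step 2: Cancel (z - 4) from both sides: z + 2 = z - 4

Step 2 cancels (z - 4) from both sides. This is only valid if (z - 4) ≠ 0, i.e., z ≠ 4. When z = 4, both sides equal zero regardless of the other factors. The correct approach requires considering z = 4 as a separate case.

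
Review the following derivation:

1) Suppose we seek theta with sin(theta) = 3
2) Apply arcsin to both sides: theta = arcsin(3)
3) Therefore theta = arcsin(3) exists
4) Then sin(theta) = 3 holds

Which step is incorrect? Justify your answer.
Step 2: Apply arcsin to both sides: theta = arcsin(3)

Step 2 applies arcsin to 3. However, arcsin(x) is only defined for x in [-1, 1] because sin(theta) can only produce values in that range. Since |3| > 1, arcsin(3) is undefined. There is no angle whose sine equals 3.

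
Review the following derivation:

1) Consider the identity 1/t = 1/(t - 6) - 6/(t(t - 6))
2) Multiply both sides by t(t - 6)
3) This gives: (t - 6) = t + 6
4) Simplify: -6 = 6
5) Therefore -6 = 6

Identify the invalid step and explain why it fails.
Step 3: This gives: (t - 6) = t + 6

Step 3 makes a sign error when clearing denominators. Multiplying -6/(t(t - 6)) by t(t - 6) gives -6, not +6. The correct result is (t - 6) = t - 6, which is trivially true, not (t - 6) = t + 6. (Step 1 is a valid identity: 1/(t - 6) - 6/(t(t - 6)) = (t - 6)/(t(t - 6)) = 1/t.)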